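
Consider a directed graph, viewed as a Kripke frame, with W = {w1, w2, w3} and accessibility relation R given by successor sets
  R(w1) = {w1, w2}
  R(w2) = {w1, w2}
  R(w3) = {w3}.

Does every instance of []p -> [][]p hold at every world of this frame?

Yes

The schema 4 characterises exactly the transitive frames.
Transitive: yes — every two-step R-path is closed by a direct edge.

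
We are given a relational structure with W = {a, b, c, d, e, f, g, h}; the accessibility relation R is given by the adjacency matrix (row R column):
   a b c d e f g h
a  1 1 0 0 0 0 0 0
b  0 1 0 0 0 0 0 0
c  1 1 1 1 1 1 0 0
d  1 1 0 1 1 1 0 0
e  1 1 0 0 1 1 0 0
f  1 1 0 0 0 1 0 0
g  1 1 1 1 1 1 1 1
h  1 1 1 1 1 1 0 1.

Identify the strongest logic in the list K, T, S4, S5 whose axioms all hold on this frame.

S4

Reflexive (axiom T): yes — every world is R-related to itself.
Transitive (axiom 4): yes — every two-step R-path is closed by a direct edge.
Euclidean (axiom 5): no — c R a and c R d, but not a R d.
So F validates K, T, S4; S5 would additionally require R to be Euclidean. The strongest is S4.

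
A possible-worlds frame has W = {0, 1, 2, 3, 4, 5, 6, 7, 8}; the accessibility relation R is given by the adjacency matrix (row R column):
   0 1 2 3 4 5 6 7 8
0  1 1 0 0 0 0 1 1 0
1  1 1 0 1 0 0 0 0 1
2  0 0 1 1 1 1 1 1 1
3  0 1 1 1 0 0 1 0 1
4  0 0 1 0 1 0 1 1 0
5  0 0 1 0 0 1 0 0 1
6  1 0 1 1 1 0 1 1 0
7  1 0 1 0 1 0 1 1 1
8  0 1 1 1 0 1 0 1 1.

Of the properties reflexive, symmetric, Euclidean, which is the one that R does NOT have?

Euclidean

Reflexive: yes — every world is R-related to itself.
Symmetric: yes — every pair in R has its reverse in R.
Euclidean: no — 0 R 1 and 0 R 6, but not 1 R 6.
Only Euclidean fails.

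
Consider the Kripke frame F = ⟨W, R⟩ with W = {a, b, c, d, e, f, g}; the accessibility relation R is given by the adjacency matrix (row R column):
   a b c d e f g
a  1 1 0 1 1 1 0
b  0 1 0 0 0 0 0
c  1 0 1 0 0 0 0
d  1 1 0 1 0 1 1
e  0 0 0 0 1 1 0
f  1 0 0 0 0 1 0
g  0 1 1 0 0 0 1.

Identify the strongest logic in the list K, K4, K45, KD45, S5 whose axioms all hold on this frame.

Transitive (axiom 4): no — a R d and d R g, but not a R g.
Euclidean (axiom 5): no — a R b and a R d, but not b R d.
Serial (axiom D): yes — every world has a successor (e.g. a R a).
Reflexive (axiom T): yes — every world is R-related to itself.
So F validates K; K4 would additionally require R to be transitive. The strongest is K.

K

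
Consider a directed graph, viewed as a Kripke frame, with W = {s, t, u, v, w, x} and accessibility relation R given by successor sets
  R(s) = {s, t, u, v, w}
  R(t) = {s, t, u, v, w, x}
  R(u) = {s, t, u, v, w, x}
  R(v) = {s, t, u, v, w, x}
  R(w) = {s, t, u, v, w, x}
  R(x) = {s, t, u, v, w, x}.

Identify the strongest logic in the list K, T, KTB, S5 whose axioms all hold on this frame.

Reflexive (axiom T): yes — every world is R-related to itself.
Symmetric (axiom B): no — x R s but not s R x.
Euclidean (axiom 5): no — t R s and t R x, but not s R x.
So F validates K, T; KTB would additionally require R to be symmetric. The strongest is T.

T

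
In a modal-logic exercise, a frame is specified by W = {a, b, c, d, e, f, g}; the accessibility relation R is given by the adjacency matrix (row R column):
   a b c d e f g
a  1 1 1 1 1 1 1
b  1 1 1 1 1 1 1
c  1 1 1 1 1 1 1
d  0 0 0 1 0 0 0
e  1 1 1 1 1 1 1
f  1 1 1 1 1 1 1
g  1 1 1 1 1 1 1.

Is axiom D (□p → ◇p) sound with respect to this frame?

Yes

Axiom D corresponds to the accessibility relation being serial.
Serial: yes — every world has a successor (e.g. a R a).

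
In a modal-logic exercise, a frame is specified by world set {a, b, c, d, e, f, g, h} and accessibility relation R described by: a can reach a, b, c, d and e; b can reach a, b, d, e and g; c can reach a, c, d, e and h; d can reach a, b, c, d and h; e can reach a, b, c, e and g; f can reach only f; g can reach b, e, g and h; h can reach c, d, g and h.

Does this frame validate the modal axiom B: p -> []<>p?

By correspondence theory, B is valid on a frame iff R is symmetric.
Symmetric: yes — every pair in R has its reverse in R.

Yes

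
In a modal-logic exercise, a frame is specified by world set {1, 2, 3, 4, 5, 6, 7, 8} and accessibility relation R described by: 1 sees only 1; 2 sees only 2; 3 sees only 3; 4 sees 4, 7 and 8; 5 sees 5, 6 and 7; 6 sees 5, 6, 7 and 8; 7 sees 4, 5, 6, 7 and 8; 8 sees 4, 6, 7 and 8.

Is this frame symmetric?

Symmetric: yes — every pair in R has its reverse in R.

Yes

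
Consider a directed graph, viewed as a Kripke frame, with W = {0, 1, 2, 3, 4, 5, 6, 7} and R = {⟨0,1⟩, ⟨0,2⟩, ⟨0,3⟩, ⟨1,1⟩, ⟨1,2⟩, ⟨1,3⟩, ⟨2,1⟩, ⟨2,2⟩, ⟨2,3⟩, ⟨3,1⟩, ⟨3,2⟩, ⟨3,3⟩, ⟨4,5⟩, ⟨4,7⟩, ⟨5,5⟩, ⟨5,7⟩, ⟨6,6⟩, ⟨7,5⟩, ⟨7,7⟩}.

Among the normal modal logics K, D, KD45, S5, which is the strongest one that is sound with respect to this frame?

KD45

Serial (axiom D): yes — every world has a successor (e.g. 0 R 1).
Euclidean (axiom 5): yes — any two successors of a common world are R-related.
Transitive (axiom 4): yes — every two-step R-path is closed by a direct edge.
Reflexive (axiom T): no — 0 is not related to itself.
So F validates K, D, KD45; S5 would additionally require R to be reflexive. The strongest is KD45.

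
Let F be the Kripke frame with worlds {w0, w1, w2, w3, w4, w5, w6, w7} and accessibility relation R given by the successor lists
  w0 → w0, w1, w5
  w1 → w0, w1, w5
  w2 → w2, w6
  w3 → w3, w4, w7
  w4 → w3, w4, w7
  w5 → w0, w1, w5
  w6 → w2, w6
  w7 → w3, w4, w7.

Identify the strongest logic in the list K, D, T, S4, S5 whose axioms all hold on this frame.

S5

Serial (axiom D): yes — every world has a successor (e.g. w0 R w0).
Reflexive (axiom T): yes — every world is R-related to itself.
Transitive (axiom 4): yes — every two-step R-path is closed by a direct edge.
Euclidean (axiom 5): yes — any two successors of a common world are R-related.
So F validates K, D, T, S4, S5. The strongest is S5.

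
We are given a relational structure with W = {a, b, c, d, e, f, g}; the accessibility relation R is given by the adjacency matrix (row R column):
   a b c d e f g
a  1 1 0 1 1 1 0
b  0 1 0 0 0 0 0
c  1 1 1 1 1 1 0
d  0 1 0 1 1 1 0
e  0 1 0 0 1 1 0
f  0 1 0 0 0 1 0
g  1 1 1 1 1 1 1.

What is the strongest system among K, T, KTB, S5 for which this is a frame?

T

Reflexive (axiom T): yes — every world is R-related to itself.
Symmetric (axiom B): no — a R b but not b R a.
Euclidean (axiom 5): no — a R b and a R d, but not b R d.
So F validates K, T; KTB would additionally require R to be symmetric. The strongest is T.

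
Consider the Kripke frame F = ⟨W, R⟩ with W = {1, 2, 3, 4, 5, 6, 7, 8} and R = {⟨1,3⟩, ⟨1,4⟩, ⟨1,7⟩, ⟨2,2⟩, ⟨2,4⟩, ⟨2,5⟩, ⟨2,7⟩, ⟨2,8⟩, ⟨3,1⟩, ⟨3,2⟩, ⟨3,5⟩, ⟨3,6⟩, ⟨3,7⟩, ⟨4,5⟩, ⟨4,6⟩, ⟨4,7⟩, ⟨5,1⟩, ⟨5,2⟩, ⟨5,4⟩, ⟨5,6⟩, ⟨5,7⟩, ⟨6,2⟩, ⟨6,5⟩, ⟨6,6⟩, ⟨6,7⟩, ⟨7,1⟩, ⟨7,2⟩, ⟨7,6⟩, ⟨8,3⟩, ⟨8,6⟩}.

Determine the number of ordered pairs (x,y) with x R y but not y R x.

Enumerating: (1,4), (2,4), (2,8), (3,2), (3,5), (3,6), (3,7), (4,6), (4,7), (5,1), (5,7), (6,2), (8,3), (8,6).

14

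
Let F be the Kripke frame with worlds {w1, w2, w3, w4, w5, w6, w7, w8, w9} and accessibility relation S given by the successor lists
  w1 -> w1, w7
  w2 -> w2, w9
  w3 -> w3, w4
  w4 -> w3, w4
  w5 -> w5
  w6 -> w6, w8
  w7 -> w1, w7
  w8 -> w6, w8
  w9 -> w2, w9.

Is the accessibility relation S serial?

Yes

Serial: yes — every world has a successor (e.g. w1 S w1).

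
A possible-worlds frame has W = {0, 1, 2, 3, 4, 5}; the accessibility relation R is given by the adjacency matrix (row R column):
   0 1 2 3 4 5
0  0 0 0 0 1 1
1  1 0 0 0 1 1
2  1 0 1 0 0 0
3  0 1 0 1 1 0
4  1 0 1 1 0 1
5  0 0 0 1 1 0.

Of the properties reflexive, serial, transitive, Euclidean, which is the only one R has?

Reflexive: no — 0 is not related to itself.
Serial: yes — every world has a successor (e.g. 0 R 4).
Transitive: no — 0 R 4 and 4 R 2, but not 0 R 2.
Euclidean: no — 1 R 5 and 1 R 0, but not 5 R 0.
Only serial holds.

serial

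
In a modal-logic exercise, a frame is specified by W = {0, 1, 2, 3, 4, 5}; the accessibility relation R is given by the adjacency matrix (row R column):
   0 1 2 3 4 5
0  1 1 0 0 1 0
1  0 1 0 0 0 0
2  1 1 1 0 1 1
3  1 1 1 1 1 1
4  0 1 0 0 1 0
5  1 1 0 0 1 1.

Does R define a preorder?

Yes

Reflexive: yes — every world is R-related to itself.
Transitive: yes — every two-step R-path is closed by a direct edge.
So R is a preorder.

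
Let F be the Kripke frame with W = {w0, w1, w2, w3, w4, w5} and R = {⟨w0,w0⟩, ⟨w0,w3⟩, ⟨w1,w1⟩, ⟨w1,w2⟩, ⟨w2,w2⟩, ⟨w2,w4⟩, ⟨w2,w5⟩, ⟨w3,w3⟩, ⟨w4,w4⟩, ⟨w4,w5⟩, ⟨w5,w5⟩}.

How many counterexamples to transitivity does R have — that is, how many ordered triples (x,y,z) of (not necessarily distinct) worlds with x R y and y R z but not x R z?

2

Enumerating: (w1,w2,w4), (w1,w2,w5).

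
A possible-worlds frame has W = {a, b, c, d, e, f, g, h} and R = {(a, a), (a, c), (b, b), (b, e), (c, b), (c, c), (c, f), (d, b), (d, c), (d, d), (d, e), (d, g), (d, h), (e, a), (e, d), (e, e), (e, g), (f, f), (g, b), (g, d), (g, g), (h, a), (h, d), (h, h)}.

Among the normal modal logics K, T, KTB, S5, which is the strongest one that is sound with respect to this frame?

T

Reflexive (axiom T): yes — every world is R-related to itself.
Symmetric (axiom B): no — a R c but not c R a.
Euclidean (axiom 5): no — c R b and c R f, but not b R f.
So F validates K, T; KTB would additionally require R to be symmetric. The strongest is T.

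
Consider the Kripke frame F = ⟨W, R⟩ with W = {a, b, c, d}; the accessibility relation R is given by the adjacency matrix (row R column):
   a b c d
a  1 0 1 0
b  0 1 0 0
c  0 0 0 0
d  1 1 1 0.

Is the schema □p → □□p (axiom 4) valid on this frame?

Yes

Axiom 4 corresponds to the accessibility relation being transitive.
Transitive: yes — every two-step R-path is closed by a direct edge.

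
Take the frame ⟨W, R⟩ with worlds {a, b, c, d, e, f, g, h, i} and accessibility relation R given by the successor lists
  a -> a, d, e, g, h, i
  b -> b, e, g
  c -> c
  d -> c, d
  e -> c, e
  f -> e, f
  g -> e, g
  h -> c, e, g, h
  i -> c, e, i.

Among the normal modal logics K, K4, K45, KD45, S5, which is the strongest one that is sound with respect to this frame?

K

Transitive (axiom 4): no — a R d and d R c, but not a R c.
Euclidean (axiom 5): no — a R d and a R e, but not d R e.
Serial (axiom D): yes — every world has a successor (e.g. a R a).
Reflexive (axiom T): yes — every world is R-related to itself.
So F validates K; K4 would additionally require R to be transitive. The strongest is K.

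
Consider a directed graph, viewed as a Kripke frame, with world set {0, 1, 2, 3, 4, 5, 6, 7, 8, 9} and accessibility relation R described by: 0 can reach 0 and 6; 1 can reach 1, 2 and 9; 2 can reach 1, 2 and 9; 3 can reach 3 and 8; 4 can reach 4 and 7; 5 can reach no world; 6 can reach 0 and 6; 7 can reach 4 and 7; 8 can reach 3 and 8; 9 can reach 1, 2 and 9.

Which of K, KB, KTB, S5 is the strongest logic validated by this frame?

KB

Symmetric (axiom B): yes — every pair in R has its reverse in R.
Reflexive (axiom T): no — 5 is not related to itself.
Euclidean (axiom 5): yes — any two successors of a common world are R-related.
So F validates K, KB; KTB would additionally require R to be reflexive. The strongest is KB.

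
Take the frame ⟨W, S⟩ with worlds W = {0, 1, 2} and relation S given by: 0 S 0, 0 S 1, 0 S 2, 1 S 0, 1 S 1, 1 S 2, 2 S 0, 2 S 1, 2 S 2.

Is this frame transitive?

Transitive: yes — every two-step S-path is closed by a direct edge.

Yes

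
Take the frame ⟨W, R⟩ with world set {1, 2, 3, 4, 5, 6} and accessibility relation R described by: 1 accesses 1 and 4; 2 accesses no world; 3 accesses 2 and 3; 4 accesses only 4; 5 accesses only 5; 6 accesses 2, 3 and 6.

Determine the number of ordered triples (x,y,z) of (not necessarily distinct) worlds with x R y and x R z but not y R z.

7

Enumerating: (1,4,1), (3,2,2), (3,2,3), (6,2,2), (6,2,3), (6,2,6), (6,3,6).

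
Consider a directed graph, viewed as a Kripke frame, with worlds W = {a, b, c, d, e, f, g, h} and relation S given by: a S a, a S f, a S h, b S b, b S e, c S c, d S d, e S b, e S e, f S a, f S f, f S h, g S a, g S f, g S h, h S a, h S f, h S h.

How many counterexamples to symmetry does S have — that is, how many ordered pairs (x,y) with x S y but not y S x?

3

Enumerating: (g,a), (g,f), (g,h).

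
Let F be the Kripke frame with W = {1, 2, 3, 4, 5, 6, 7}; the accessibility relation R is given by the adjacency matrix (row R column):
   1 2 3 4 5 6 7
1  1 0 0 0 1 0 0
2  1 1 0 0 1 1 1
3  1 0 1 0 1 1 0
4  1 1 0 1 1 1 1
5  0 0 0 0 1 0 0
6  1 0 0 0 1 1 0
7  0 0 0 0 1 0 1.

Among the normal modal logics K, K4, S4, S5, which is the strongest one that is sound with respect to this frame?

S4

Transitive (axiom 4): yes — every two-step R-path is closed by a direct edge.
Reflexive (axiom T): yes — every world is R-related to itself.
Euclidean (axiom 5): no — 2 R 1 and 2 R 6, but not 1 R 6.
So F validates K, K4, S4; S5 would additionally require R to be Euclidean. The strongest is S4.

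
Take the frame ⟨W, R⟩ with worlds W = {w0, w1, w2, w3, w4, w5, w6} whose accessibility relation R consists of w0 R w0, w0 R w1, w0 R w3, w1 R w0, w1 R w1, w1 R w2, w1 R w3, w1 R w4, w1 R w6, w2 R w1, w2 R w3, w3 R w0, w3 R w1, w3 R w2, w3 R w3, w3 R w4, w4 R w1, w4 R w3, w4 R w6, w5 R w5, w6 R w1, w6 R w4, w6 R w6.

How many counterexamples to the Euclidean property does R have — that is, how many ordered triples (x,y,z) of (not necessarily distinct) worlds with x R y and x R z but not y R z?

Enumerating: (w1,w0,w2), (w1,w0,w4), (w1,w0,w6), (w1,w2,w0), (w1,w2,w2), (w1,w2,w4), (w1,w2,w6), (w1,w3,w6), (w1,w4,w0), (w1,w4,w2), (w1,w4,w4), (w1,w6,w0), … and 13 more.
Total: 25.

25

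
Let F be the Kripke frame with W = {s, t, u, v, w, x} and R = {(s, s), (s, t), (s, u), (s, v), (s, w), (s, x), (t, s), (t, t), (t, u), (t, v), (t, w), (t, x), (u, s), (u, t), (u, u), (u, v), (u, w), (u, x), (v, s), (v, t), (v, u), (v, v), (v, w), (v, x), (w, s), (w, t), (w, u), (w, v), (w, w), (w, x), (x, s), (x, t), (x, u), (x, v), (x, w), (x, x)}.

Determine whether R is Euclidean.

Yes

Euclidean: yes — any two successors of a common world are R-related.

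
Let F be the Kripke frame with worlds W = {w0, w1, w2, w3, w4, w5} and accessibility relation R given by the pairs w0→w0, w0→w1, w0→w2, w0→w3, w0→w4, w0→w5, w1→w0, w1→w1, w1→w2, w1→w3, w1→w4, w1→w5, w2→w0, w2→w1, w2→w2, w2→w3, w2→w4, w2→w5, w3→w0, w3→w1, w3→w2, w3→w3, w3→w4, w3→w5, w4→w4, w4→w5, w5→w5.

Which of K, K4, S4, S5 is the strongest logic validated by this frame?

Transitive (axiom 4): yes — every two-step R-path is closed by a direct edge.
Reflexive (axiom T): yes — every world is R-related to itself.
Euclidean (axiom 5): no — w0 R w4 and w0 R w1, but not w4 R w1.
So F validates K, K4, S4; S5 would additionally require R to be Euclidean. The strongest is S4.

S4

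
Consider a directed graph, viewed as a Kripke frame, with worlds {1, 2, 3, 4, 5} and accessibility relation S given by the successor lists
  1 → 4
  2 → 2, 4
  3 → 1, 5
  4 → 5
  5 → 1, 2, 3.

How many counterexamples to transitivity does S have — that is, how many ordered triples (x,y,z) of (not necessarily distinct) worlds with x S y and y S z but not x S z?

Enumerating: (1,4,5), (2,4,5), (3,1,4), (3,5,2), (3,5,3), (4,5,1), (4,5,2), (4,5,3), (5,1,4), (5,2,4), (5,3,5).

11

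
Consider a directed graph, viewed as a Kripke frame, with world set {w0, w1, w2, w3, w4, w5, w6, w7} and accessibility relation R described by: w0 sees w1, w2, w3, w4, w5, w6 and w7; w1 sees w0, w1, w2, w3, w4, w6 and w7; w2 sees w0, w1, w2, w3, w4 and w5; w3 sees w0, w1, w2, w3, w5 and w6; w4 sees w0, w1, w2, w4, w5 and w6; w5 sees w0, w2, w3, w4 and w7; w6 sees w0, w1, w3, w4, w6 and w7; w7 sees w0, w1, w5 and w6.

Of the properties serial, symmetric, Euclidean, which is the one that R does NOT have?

Euclidean

Serial: yes — every world has a successor (e.g. w0 R w1).
Symmetric: yes — every pair in R has its reverse in R.
Euclidean: no — w0 R w1 and w0 R w5, but not w1 R w5.
Only Euclidean fails.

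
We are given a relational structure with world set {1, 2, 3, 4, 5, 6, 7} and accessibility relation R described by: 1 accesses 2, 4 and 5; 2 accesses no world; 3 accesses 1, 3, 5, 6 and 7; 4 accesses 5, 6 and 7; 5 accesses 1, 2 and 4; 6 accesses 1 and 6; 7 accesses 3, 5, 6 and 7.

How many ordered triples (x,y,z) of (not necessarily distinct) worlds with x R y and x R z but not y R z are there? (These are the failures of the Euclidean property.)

39

Enumerating: (1,2,2), (1,2,4), (1,2,5), (1,4,2), (1,4,4), (1,5,5), (3,1,1), (3,1,3), (3,1,6), (3,1,7), (3,5,3), (3,5,5), … and 27 more.
Total: 39.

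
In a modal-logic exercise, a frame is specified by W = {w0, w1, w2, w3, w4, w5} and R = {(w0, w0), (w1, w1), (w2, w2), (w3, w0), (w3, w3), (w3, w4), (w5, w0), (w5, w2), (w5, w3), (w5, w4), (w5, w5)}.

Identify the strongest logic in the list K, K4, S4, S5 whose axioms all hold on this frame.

Transitive (axiom 4): yes — every two-step R-path is closed by a direct edge.
Reflexive (axiom T): no — w4 is not related to itself.
Euclidean (axiom 5): no — w3 R w0 and w3 R w4, but not w0 R w4.
So F validates K, K4; S4 would additionally require R to be reflexive. The strongest is K4.

K4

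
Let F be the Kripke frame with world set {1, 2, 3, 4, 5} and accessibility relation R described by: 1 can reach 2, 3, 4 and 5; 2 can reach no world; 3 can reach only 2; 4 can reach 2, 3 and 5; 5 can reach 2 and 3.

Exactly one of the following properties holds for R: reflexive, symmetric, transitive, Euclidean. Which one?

transitive

Reflexive: no — 1 is not related to itself.
Symmetric: no — 1 R 2 but not 2 R 1.
Transitive: yes — every two-step R-path is closed by a direct edge.
Euclidean: no — 1 R 2 and 1 R 3, but not 2 R 3.
Only transitive holds.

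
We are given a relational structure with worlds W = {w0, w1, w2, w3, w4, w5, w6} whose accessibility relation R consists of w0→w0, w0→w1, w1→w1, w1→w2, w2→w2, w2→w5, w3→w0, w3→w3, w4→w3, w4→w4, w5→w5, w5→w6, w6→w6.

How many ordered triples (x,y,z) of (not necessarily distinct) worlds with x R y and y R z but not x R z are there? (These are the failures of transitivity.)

Enumerating: (w0,w1,w2), (w1,w2,w5), (w2,w5,w6), (w3,w0,w1), (w4,w3,w0).

5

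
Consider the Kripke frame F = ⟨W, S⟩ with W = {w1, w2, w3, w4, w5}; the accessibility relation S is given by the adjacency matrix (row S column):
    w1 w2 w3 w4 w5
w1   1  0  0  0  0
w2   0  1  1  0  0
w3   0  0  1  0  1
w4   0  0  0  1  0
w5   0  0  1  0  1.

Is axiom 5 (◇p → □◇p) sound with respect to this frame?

Axiom 5 corresponds to the accessibility relation being Euclidean.
Euclidean: no — w2 S w3 and w2 S w2, but not w3 S w2.

No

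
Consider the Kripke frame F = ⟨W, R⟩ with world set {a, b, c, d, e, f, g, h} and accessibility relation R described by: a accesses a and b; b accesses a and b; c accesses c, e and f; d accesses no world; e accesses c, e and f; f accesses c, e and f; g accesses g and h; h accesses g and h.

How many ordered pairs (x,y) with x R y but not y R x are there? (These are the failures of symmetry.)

R is symmetric; there are no such tuples.

0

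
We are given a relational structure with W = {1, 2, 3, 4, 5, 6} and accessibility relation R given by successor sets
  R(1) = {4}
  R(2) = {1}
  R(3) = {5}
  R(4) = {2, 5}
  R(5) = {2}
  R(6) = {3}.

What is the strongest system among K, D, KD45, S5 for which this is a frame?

D

Serial (axiom D): yes — every world has a successor (e.g. 1 R 4).
Euclidean (axiom 5): no — 4 R 2 and 4 R 5, but not 2 R 5.
Transitive (axiom 4): no — 1 R 4 and 4 R 2, but not 1 R 2.
Reflexive (axiom T): no — 1 is not related to itself.
So F validates K, D; KD45 would additionally require R to be Euclidean and transitive. The strongest is D.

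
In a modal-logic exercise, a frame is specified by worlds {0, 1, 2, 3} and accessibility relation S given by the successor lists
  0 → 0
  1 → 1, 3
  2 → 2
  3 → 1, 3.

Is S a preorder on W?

Reflexive: yes — every world is S-related to itself.
Transitive: yes — every two-step S-path is closed by a direct edge.
So S is a preorder.

Yes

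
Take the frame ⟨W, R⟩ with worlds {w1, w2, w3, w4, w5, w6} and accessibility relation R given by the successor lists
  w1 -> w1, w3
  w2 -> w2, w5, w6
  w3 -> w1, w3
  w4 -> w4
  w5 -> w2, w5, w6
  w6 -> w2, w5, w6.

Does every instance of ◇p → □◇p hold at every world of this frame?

Yes

Axiom 5 corresponds to the accessibility relation being Euclidean.
Euclidean: yes — any two successors of a common world are R-related.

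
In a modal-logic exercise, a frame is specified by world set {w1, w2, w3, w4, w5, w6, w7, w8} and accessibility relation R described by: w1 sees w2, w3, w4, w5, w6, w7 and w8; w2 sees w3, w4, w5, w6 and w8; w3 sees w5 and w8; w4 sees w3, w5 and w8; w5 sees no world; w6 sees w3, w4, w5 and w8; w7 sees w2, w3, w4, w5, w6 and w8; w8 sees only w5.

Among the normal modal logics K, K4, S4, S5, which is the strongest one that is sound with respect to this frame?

K4

Transitive (axiom 4): yes — every two-step R-path is closed by a direct edge.
Reflexive (axiom T): no — w1 is not related to itself.
Euclidean (axiom 5): no — w1 R w2 and w1 R w7, but not w2 R w7.
So F validates K, K4; S4 would additionally require R to be reflexive. The strongest is K4.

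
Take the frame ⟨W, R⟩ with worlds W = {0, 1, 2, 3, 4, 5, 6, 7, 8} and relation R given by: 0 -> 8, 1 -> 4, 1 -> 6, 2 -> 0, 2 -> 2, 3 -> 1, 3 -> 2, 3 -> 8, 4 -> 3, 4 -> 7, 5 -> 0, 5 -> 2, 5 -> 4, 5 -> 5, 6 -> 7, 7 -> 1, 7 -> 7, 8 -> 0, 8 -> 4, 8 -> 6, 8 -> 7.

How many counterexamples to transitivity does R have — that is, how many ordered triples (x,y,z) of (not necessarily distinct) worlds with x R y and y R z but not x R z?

28

Enumerating: (0,8,0), (0,8,4), (0,8,6), (0,8,7), (1,4,3), (1,4,7), (1,6,7), (2,0,8), (3,1,4), (3,1,6), (3,2,0), (3,8,0), … and 16 more.
Total: 28.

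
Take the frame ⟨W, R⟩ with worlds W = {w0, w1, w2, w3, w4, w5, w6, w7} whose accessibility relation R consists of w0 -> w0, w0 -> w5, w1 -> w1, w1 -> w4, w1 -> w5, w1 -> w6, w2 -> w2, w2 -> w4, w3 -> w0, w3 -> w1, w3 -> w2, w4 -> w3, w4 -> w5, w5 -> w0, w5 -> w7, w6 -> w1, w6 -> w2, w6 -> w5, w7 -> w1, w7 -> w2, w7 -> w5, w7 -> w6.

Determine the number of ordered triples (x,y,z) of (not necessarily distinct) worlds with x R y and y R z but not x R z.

Enumerating: (w0,w5,w7), (w1,w4,w3), (w1,w5,w0), (w1,w5,w7), (w1,w6,w2), (w2,w4,w3), (w2,w4,w5), (w3,w0,w5), (w3,w1,w4), (w3,w1,w5), (w3,w1,w6), (w3,w2,w4), … and 19 more.
Total: 31.

31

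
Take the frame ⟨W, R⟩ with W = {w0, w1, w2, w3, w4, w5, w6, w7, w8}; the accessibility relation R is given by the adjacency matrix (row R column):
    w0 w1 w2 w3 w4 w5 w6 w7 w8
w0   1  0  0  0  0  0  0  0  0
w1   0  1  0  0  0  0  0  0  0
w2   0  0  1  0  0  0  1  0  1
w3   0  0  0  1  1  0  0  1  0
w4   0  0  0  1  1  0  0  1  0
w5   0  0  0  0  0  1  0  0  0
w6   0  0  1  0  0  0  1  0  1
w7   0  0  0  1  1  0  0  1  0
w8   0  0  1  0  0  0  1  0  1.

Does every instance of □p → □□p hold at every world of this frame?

Axiom 4 corresponds to the accessibility relation being transitive.
Transitive: yes — every two-step R-path is closed by a direct edge.

Yes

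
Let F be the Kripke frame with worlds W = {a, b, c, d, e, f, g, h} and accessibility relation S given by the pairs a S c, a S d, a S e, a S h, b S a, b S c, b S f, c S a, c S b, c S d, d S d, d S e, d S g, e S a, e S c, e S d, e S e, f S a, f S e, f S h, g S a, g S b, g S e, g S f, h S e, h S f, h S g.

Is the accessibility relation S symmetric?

No

Symmetric: no — a S d but not d S a.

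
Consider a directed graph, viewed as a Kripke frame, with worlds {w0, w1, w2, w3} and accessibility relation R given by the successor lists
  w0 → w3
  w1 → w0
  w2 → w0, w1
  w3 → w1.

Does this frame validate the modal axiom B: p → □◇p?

No

By correspondence theory, B is valid on a frame iff R is symmetric.
Symmetric: no — w0 R w3 but not w3 R w0.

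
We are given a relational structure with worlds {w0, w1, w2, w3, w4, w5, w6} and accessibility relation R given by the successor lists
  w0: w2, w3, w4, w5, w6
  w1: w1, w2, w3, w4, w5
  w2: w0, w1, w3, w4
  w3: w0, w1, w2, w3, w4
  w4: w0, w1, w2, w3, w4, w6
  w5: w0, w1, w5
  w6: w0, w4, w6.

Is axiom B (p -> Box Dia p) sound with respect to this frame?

Yes

Axiom B corresponds to the accessibility relation being symmetric.
Symmetric: yes — every pair in R has its reverse in R.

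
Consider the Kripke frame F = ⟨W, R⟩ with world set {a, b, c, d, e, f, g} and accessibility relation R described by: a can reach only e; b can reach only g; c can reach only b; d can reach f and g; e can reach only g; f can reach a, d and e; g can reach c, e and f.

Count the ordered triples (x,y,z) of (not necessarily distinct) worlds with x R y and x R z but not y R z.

23

Enumerating: (a,e,e), (b,g,g), (c,b,b), (d,f,f), (d,f,g), (d,g,g), (e,g,g), (f,a,a), (f,a,d), (f,d,a), (f,d,d), (f,d,e), … and 11 more.
Total: 23.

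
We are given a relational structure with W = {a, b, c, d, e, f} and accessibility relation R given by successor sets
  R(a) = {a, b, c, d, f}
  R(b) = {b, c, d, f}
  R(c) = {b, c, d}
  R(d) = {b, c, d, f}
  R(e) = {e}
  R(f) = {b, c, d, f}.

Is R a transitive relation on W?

No

Transitive: no — c R b and b R f, but not c R f.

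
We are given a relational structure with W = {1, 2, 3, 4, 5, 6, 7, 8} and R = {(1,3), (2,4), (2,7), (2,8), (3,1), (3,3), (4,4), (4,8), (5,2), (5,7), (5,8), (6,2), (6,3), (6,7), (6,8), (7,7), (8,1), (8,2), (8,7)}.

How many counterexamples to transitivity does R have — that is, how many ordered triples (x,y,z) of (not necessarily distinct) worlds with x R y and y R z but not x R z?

Enumerating: (1,3,1), (2,8,1), (2,8,2), (4,8,1), (4,8,2), (4,8,7), (5,2,4), (5,8,1), (6,2,4), (6,3,1), (6,8,1), (8,1,3), (8,2,4), (8,2,8).

14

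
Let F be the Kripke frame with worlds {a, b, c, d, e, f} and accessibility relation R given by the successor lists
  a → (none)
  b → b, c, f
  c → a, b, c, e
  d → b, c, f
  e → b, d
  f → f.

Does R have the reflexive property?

Reflexive: no — a is not related to itself.

No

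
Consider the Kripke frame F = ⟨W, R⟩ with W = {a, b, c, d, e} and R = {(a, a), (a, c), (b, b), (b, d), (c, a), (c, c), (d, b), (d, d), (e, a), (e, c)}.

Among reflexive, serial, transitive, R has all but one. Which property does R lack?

reflexive

Reflexive: no — e is not related to itself.
Serial: yes — every world has a successor (e.g. a R a).
Transitive: yes — every two-step R-path is closed by a direct edge.
Only reflexive fails.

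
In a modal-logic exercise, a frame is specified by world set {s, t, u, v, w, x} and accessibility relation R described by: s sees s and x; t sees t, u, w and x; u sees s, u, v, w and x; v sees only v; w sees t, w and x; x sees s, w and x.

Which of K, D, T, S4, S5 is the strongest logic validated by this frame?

Serial (axiom D): yes — every world has a successor (e.g. s R s).
Reflexive (axiom T): yes — every world is R-related to itself.
Transitive (axiom 4): no — s R x and x R w, but not s R w.
Euclidean (axiom 5): no — t R w and t R u, but not w R u.
So F validates K, D, T; S4 would additionally require R to be transitive. The strongest is T.

T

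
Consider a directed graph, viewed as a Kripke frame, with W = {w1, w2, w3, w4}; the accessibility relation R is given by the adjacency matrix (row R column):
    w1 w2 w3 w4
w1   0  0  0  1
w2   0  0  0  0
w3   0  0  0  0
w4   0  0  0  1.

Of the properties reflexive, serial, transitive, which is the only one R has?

transitive

Reflexive: no — w1 is not related to itself.
Serial: no — w2 has no R-successor.
Transitive: yes — every two-step R-path is closed by a direct edge.
Only transitive holds.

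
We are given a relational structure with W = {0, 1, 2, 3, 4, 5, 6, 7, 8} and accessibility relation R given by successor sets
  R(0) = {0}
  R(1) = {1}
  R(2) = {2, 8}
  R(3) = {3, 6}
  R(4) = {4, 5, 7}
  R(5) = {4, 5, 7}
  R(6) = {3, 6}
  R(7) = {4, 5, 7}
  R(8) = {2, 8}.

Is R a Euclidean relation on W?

Euclidean: yes — any two successors of a common world are R-related.

Yes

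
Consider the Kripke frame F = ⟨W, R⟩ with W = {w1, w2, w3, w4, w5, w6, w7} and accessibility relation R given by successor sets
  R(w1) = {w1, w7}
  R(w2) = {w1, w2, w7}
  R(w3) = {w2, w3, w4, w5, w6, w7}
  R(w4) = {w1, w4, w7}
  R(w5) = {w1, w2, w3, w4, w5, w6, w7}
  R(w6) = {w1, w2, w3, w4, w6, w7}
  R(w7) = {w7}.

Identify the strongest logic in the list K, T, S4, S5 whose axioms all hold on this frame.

Reflexive (axiom T): yes — every world is R-related to itself.
Transitive (axiom 4): no — w3 R w2 and w2 R w1, but not w3 R w1.
Euclidean (axiom 5): no — w2 R w7 and w2 R w1, but not w7 R w1.
So F validates K, T; S4 would additionally require R to be transitive. The strongest is T.

T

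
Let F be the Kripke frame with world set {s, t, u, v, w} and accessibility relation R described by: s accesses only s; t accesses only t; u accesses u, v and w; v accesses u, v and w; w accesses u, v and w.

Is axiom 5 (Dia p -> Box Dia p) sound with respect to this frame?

The schema 5 characterises exactly the Euclidean frames.
Euclidean: yes — any two successors of a common world are R-related.

Yes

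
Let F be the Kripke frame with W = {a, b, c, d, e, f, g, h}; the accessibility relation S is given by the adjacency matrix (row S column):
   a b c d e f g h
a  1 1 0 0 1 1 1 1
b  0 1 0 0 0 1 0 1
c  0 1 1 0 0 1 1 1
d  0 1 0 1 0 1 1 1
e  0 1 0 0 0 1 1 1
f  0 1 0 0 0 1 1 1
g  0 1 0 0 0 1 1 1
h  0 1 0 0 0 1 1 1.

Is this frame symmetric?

Symmetric: no — a S b but not b S a.

No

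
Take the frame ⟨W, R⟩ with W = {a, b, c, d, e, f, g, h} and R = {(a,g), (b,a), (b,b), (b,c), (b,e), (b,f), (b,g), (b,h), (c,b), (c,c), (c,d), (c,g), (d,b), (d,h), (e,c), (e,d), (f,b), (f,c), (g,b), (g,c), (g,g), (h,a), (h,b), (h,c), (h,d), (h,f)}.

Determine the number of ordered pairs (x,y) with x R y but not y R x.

Enumerating: (a,g), (b,a), (b,e), (c,d), (d,b), (e,c), (e,d), (f,c), (h,a), (h,c), (h,f).

11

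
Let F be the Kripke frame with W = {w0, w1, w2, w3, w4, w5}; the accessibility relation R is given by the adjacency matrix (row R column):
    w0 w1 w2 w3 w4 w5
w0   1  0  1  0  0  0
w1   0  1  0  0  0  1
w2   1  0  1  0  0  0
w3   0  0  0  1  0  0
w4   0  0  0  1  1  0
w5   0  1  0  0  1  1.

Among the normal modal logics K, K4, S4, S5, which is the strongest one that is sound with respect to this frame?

K

Transitive (axiom 4): no — w1 R w5 and w5 R w4, but not w1 R w4.
Reflexive (axiom T): yes — every world is R-related to itself.
Euclidean (axiom 5): no — w5 R w1 and w5 R w4, but not w1 R w4.
So F validates K; K4 would additionally require R to be transitive. The strongest is K.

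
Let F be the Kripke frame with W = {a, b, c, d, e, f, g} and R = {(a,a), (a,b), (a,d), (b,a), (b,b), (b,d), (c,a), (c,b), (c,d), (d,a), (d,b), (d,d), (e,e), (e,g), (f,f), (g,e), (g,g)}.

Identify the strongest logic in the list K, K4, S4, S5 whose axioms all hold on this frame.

Transitive (axiom 4): yes — every two-step R-path is closed by a direct edge.
Reflexive (axiom T): no — c is not related to itself.
Euclidean (axiom 5): yes — any two successors of a common world are R-related.
So F validates K, K4; S4 would additionally require R to be reflexive. The strongest is K4.

K4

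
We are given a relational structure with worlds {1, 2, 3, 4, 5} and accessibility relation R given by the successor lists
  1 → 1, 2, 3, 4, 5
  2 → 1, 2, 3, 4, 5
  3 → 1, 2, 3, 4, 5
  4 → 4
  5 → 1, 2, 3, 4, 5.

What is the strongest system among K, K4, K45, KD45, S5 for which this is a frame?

Transitive (axiom 4): yes — every two-step R-path is closed by a direct edge.
Euclidean (axiom 5): no — 1 R 4 and 1 R 2, but not 4 R 2.
Serial (axiom D): yes — every world has a successor (e.g. 1 R 1).
Reflexive (axiom T): yes — every world is R-related to itself.
So F validates K, K4; K45 would additionally require R to be Euclidean. The strongest is K4.

K4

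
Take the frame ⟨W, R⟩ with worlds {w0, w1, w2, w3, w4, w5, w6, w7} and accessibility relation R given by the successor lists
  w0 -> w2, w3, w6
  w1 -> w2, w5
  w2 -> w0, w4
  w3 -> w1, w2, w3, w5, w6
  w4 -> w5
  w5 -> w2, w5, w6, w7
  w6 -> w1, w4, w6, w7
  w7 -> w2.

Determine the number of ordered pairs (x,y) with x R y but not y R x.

Enumerating: (w0,w3), (w0,w6), (w1,w2), (w1,w5), (w2,w4), (w3,w1), (w3,w2), (w3,w5), (w3,w6), (w4,w5), (w5,w2), (w5,w6), (w5,w7), (w6,w1), (w6,w4), (w6,w7), (w7,w2).

17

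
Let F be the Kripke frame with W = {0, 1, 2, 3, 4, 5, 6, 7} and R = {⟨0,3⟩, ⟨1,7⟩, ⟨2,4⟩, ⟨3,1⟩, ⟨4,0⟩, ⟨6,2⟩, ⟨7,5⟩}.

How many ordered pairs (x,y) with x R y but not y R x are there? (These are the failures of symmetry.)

Enumerating: (0,3), (1,7), (2,4), (3,1), (4,0), (6,2), (7,5).

7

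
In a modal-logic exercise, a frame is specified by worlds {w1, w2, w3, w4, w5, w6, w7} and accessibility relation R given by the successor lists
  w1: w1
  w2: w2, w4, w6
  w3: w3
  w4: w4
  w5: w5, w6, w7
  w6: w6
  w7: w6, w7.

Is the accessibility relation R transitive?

Transitive: yes — every two-step R-path is closed by a direct edge.

Yes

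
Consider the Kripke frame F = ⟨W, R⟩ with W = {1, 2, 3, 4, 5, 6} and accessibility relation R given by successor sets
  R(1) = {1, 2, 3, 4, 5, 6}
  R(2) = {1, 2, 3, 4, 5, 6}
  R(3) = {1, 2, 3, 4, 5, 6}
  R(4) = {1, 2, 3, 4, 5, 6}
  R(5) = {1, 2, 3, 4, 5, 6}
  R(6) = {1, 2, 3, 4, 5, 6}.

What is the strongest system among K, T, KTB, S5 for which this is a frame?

Reflexive (axiom T): yes — every world is R-related to itself.
Symmetric (axiom B): yes — every pair in R has its reverse in R.
Euclidean (axiom 5): yes — any two successors of a common world are R-related.
So F validates K, T, KTB, S5. The strongest is S5.

S5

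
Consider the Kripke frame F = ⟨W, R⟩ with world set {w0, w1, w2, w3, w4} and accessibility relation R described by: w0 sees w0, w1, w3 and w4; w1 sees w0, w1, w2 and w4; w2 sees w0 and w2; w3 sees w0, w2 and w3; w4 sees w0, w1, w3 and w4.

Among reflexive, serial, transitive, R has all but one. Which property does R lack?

Reflexive: yes — every world is R-related to itself.
Serial: yes — every world has a successor (e.g. w0 R w0).
Transitive: no — w0 R w1 and w1 R w2, but not w0 R w2.
Only transitive fails.

transitive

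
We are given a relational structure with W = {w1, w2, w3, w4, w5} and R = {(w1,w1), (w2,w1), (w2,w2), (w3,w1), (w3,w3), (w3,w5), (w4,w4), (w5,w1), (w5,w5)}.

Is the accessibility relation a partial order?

Reflexive: yes — every world is R-related to itself.
Transitive: yes — every two-step R-path is closed by a direct edge.
Antisymmetric: yes — no distinct pair is related both ways.
So R is a partial order.

Yes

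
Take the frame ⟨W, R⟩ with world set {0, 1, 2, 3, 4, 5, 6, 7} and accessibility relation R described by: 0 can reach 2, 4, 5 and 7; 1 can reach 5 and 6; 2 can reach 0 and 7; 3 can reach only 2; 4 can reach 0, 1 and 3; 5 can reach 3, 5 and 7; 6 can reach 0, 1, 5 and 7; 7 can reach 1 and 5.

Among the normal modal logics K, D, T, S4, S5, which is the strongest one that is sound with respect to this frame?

Serial (axiom D): yes — every world has a successor (e.g. 0 R 2).
Reflexive (axiom T): no — 0 is not related to itself.
Transitive (axiom 4): no — 0 R 4 and 4 R 1, but not 0 R 1.
Euclidean (axiom 5): no — 0 R 2 and 0 R 4, but not 2 R 4.
So F validates K, D; T would additionally require R to be reflexive. The strongest is D.

D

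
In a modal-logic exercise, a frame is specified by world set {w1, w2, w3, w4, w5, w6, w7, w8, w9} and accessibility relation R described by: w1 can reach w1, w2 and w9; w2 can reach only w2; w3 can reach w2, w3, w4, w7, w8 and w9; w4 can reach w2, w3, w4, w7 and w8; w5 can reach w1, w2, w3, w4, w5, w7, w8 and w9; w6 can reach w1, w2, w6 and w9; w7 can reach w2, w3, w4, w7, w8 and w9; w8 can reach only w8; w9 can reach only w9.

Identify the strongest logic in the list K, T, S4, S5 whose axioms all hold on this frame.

Reflexive (axiom T): yes — every world is R-related to itself.
Transitive (axiom 4): no — w4 R w3 and w3 R w9, but not w4 R w9.
Euclidean (axiom 5): no — w1 R w2 and w1 R w9, but not w2 R w9.
So F validates K, T; S4 would additionally require R to be transitive. The strongest is T.

T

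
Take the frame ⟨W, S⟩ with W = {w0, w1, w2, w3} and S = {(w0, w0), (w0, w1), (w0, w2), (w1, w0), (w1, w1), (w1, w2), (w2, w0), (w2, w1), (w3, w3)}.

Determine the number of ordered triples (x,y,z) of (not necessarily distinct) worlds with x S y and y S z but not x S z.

Enumerating: (w2,w0,w2), (w2,w1,w2).

2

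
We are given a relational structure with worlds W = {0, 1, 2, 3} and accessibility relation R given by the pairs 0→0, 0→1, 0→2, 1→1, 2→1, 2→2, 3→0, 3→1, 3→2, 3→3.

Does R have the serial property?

Serial: yes — every world has a successor (e.g. 0 R 0).

Yes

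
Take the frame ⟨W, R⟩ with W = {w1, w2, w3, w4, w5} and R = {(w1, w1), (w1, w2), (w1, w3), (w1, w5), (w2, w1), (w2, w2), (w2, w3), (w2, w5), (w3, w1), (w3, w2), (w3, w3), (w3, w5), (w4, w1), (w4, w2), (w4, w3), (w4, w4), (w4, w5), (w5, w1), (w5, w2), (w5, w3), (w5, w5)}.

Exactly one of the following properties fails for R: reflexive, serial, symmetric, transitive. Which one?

symmetric

Reflexive: yes — every world is R-related to itself.
Serial: yes — every world has a successor (e.g. w1 R w1).
Symmetric: no — w4 R w1 but not w1 R w4.
Transitive: yes — every two-step R-path is closed by a direct edge.
Only symmetric fails.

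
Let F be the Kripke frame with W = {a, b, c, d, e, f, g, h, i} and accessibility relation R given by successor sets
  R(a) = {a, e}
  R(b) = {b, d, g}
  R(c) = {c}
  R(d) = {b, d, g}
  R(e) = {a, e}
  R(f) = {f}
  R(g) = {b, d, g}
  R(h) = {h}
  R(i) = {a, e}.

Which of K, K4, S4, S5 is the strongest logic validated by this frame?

K4

Transitive (axiom 4): yes — every two-step R-path is closed by a direct edge.
Reflexive (axiom T): no — i is not related to itself.
Euclidean (axiom 5): yes — any two successors of a common world are R-related.
So F validates K, K4; S4 would additionally require R to be reflexive. The strongest is K4.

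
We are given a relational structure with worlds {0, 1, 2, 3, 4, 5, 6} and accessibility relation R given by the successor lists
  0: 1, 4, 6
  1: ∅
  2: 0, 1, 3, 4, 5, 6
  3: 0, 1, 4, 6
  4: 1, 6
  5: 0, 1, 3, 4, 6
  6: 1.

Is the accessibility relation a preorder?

Reflexive: no — 0 is not related to itself.
Transitive: yes — every two-step R-path is closed by a direct edge.
So R is not a preorder.

No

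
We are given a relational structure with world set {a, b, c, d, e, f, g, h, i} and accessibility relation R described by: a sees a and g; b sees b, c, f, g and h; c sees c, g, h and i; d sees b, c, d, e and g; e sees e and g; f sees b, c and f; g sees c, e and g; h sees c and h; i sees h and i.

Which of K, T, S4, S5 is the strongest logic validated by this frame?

T

Reflexive (axiom T): yes — every world is R-related to itself.
Transitive (axiom 4): no — a R g and g R c, but not a R c.
Euclidean (axiom 5): no — b R c and b R f, but not c R f.
So F validates K, T; S4 would additionally require R to be transitive. The strongest is T.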